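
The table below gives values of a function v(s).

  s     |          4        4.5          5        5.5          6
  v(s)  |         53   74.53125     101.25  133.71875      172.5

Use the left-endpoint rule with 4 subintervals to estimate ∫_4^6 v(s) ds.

Δs = 0.5.
Sum = 0.5·[53 + 74.53125 + 101.25 + 133.71875] = 181.25.

181.25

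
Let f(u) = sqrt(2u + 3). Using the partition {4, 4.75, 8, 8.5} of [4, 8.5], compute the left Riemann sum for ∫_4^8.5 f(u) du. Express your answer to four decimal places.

16.1574

Subinterval widths: 0.75, 3.25, 0.5.
Left endpoints: 4, 4.75, 8.
f(4) ≈ 3.3166, f(4.75) ≈ 3.5355, f(8) ≈ 4.3589.
Sum = Σ Δu_i · f(u_i).
Sum ≈ 16.1574.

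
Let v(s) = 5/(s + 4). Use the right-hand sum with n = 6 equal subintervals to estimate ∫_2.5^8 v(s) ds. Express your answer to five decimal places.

2.90977

Δs = (8 − 2.5)/6 = 11/12.
Right endpoints: 41/12, 13/3, 5.25, 37/6, 85/12, 8.
v(41/12) = 60/89, v(13/3) = 0.6, v(5.25) = 20/37, v(37/6) = 30/61, v(85/12) = 60/133, v(8) = 5/12.
Sum = Δs · [v(41/12) + v(13/3) + v(5.25) + ...].
Sum ≈ 2.90977.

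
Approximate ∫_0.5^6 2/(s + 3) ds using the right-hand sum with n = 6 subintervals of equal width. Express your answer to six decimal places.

Δs = (6 − 0.5)/6 = 11/12.
Right endpoints: 17/12, 7/3, 3.25, 25/6, 61/12, 6.
f(17/12) = 24/53, f(7/3) = 0.375, f(3.25) = 0.32, f(25/6) = 12/43, f(61/12) = 24/97, f(6) = 2/9.
Sum = Δs · [f(17/12) + f(7/3) + f(3.25) + ...].
Sum ≈ 1.738499.

1.738499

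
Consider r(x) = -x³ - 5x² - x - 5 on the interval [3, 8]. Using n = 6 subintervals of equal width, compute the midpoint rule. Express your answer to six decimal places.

-1858.362269

Δx = (8 − 3)/6 = 5/6.
Midpoints: 41/12, 4.25, 61/12, 71/12, 6.75, 91/12.
r(41/12) = -184325/1728, r(4.25) = -176.328125, r(61/12) = -467665/1728, r(71/12) = -679235/1728, r(6.75) = -547.109375, r(91/12) = -1272175/1728.
Sum = Δx · [r(41/12) + r(4.25) + r(61/12) + ...].
Sum ≈ -1858.362269.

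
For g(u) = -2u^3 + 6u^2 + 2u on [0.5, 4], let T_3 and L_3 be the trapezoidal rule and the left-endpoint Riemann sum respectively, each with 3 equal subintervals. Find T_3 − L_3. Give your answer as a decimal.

-15.3125

T_3 ≈ 9.576389.
L_3 ≈ 24.888889.
T_3 − L_3 = -15.3125.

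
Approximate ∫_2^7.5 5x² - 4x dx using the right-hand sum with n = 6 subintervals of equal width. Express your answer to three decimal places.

698.799

Δx = (7.5 − 2)/6 = 11/12.
Right endpoints: 35/12, 23/6, 4.75, 17/3, 79/12, 7.5.
f(35/12) = 4445/144, f(23/6) = 2093/36, f(4.75) = 93.8125, f(17/3) = 1241/9, f(79/12) = 27413/144, f(7.5) = 251.25.
Sum = Δx · [f(35/12) + f(23/6) + f(4.75) + ...].
Sum ≈ 698.799.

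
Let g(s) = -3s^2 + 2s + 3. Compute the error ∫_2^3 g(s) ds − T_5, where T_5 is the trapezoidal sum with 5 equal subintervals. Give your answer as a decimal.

Exact integral: ∫_2^3 g(s) ds = -11.
T_5 = -11.02.
Error = -11 − (-11.02) = 0.02.

0.02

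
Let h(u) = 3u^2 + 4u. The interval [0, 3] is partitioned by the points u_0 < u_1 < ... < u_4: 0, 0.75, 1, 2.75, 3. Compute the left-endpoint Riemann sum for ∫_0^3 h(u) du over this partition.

Subinterval widths: 0.75, 0.25, 1.75, 0.25.
Left endpoints: 0, 0.75, 1, 2.75.
h(0) = 0, h(0.75) = 4.6875, h(1) = 7, h(2.75) = 33.6875.
Sum = Σ Δu_i · h(u_i).
Sum = 21.84375.

21.84375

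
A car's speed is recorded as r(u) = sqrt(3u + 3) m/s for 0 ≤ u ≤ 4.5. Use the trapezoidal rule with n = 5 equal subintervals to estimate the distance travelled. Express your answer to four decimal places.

13.7064

Δu = (4.5 − 0)/5 = 0.9.
r(0) ≈ 1.7321, r(0.9) ≈ 2.3875, r(1.8) ≈ 2.8983, r(2.7) ≈ 3.3317, r(3.6) ≈ 3.7148, r(4.5) ≈ 4.0620.
T_5 = (Δu/2)·[r(u_0) + 2r(u_1) + ... + 2r(u_{4}) + r(u_5)].
Sum ≈ 13.7064.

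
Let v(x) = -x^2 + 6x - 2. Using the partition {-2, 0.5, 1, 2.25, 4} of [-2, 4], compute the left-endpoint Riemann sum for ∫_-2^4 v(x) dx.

-29.609375

Subinterval widths: 2.5, 0.5, 1.25, 1.75.
Left endpoints: -2, 0.5, 1, 2.25.
v(-2) = -18, v(0.5) = 0.75, v(1) = 3, v(2.25) = 6.4375.
Sum = Σ Δx_i · v(x_i).
Sum = -29.609375.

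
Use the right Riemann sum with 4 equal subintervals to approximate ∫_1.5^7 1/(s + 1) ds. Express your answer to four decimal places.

Δs = (7 − 1.5)/4 = 1.375.
Right endpoints: 2.875, 4.25, 5.625, 7.
f(2.875) = 8/31, f(4.25) = 4/21, f(5.625) = 8/53, f(7) = 0.125.
Sum = Δs · [f(2.875) + f(4.25) + f(5.625) + f(7)].
Sum ≈ 0.9962.

0.9962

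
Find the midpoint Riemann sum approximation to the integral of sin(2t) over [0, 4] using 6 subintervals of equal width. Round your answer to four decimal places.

0.6175

Δt = (4 − 0)/6 = 2/3.
Midpoints: 1/3, 1, 5/3, 7/3, 3, 11/3.
f(1/3) ≈ 0.6184, f(1) ≈ 0.9093, f(5/3) ≈ -0.1906, f(7/3) ≈ -0.9990, f(3) ≈ -0.2794, f(11/3) ≈ 0.8675.
Sum = Δt · [f(1/3) + f(1) + f(5/3) + ...].
Sum ≈ 0.6175.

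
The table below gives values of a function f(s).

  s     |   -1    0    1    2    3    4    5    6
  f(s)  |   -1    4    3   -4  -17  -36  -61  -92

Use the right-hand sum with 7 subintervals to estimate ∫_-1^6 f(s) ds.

Δs = 1.
Sum = 1·[4 + 3 + (-4) + (-17) + (-36) + (-61) + (-92)] = -203.

-203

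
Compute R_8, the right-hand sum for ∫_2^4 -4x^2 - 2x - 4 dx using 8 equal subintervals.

Δx = (4 − 2)/8 = 0.25.
Right endpoints: 2.25, 2.5, 2.75, 3, 3.25, 3.5, 3.75, 4.
f(2.25) = -28.75, f(2.5) = -34, f(2.75) = -39.75, f(3) = -46, f(3.25) = -52.75, f(3.5) = -60, f(3.75) = -67.75, f(4) = -76.
Sum = Δx · [f(2.25) + f(2.5) + f(2.75) + ...].
Sum = -101.25.

-101.25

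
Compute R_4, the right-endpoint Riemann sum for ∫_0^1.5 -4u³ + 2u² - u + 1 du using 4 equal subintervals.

-4.65234375

Δu = (1.5 − 0)/4 = 0.375.
Right endpoints: 0.375, 0.75, 1.125, 1.5.
f(0.375) = 0.6953125, f(0.75) = -0.3125, f(1.125) = -3.2890625, f(1.5) = -9.5.
Sum = Δu · [f(0.375) + f(0.75) + f(1.125) + f(1.5)].
Sum = -4.65234375.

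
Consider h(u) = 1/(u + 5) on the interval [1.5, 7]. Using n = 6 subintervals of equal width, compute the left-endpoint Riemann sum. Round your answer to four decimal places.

0.6466

Δu = (7 − 1.5)/6 = 11/12.
Left endpoints: 1.5, 29/12, 10/3, 4.25, 31/6, 73/12.
h(1.5) = 2/13, h(29/12) = 12/89, h(10/3) = 0.12, h(4.25) = 4/37, h(31/6) = 6/61, h(73/12) = 12/133.
Sum = Δu · [h(1.5) + h(29/12) + h(10/3) + ...].
Sum ≈ 0.6466.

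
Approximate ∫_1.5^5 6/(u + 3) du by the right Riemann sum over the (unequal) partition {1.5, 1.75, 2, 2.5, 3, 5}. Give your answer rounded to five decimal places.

3.16124

Subinterval widths: 0.25, 0.25, 0.5, 0.5, 2.
Right endpoints: 1.75, 2, 2.5, 3, 5.
f(1.75) = 24/19, f(2) = 1.2, f(2.5) = 12/11, f(3) = 1, f(5) = 0.75.
Sum = Σ Δu_i · f(u_i).
Sum ≈ 3.16124.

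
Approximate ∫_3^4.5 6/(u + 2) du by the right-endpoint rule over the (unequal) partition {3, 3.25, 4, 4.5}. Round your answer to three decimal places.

Subinterval widths: 0.25, 0.75, 0.5.
Right endpoints: 3.25, 4, 4.5.
f(3.25) = 8/7, f(4) = 1, f(4.5) = 12/13.
Sum = Σ Δu_i · f(u_i).
Sum ≈ 1.497.

1.497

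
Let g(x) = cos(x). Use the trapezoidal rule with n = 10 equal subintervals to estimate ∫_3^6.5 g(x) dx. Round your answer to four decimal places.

0.0732

Δx = (6.5 − 3)/10 = 0.35.
g(3) ≈ -0.9900, g(3.35) ≈ -0.9784, g(3.7) ≈ -0.8481, g(4.05) ≈ -0.6150, g(4.4) ≈ -0.3073, g(4.75) ≈ 0.0376, g(5.1) ≈ 0.3780, g(5.45) ≈ 0.6725, g(5.8) ≈ 0.8855, g(6.15) ≈ 0.9911, g(6.5) ≈ 0.9766.
T_10 = (Δx/2)·[g(x_0) + 2g(x_1) + ... + 2g(x_{9}) + g(x_10)].
Sum ≈ 0.0732.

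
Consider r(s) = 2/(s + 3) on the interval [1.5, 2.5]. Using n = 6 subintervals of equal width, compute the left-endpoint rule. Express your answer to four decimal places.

0.4082

Δs = (2.5 − 1.5)/6 = 1/6.
Left endpoints: 1.5, 5/3, 11/6, 2, 13/6, 7/3.
r(1.5) = 4/9, r(5/3) = 3/7, r(11/6) = 12/29, r(2) = 0.4, r(13/6) = 12/31, r(7/3) = 0.375.
Sum = Δs · [r(1.5) + r(5/3) + r(11/6) + ...].
Sum ≈ 0.4082.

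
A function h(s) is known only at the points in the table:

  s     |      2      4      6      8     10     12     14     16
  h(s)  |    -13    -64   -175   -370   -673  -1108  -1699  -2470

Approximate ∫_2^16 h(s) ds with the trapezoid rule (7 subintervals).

Δs = 2.
T_7 = (2/2)·[(-13) + 2·(-64) + 2·(-175) + 2·(-370) + 2·(-673) + 2·(-1108) + 2·(-1699) + (-2470)] = -10661.

-10661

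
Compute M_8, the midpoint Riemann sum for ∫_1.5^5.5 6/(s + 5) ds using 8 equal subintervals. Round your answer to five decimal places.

Δs = (5.5 − 1.5)/8 = 0.5.
Midpoints: 1.75, 2.25, 2.75, 3.25, 3.75, 4.25, 4.75, 5.25.
f(1.75) = 8/9, f(2.25) = 24/29, f(2.75) = 24/31, f(3.25) = 8/11, f(3.75) = 24/35, f(4.25) = 24/37, f(4.75) = 8/13, f(5.25) = 24/41.
Sum = Δs · [f(1.75) + f(2.25) + f(2.75) + ...].
Sum ≈ 2.87653.

2.87653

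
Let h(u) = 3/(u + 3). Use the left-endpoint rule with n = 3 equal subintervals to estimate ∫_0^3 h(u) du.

2.35

Δu = (3 − 0)/3 = 1.
Left endpoints: 0, 1, 2.
h(0) = 1, h(1) = 0.75, h(2) = 0.6.
Sum = Δu · [h(0) + h(1) + h(2)].
Sum = 2.35.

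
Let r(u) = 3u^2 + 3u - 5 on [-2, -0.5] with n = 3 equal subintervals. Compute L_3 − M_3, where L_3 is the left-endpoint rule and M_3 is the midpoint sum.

L_3 = -3.375.
M_3 = -5.34375.
L_3 − M_3 = 1.96875.

1.96875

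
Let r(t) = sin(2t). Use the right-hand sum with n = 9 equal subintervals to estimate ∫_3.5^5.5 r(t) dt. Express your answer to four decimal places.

Δt = (5.5 − 3.5)/9 = 2/9.
Right endpoints: 67/18, 71/18, 25/6, 79/18, 83/18, 29/6, 91/18, 95/18, 5.5.
r(67/18) ≈ 0.9173, r(71/18) ≈ 0.9994, r(25/6) ≈ 0.8873, r(79/18) ≈ 0.6028, r(83/18) ≈ 0.2012, r(29/6) ≈ -0.2395, r(91/18) ≈ -0.6337, r(95/18) ≈ -0.9047, r(5.5) ≈ -1.0000.
Sum = Δt · [r(67/18) + r(71/18) + r(25/6) + ...].
Sum ≈ 0.1844.

0.1844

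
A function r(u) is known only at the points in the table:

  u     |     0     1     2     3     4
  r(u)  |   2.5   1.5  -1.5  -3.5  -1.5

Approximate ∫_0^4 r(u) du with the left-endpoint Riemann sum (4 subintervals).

-1

Δu = 1.
Sum = 1·[2.5 + 1.5 + (-1.5) + (-3.5)] = -1.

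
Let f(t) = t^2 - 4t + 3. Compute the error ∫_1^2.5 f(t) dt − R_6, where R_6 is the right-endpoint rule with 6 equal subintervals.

0.078125

Exact integral: ∫_1^2.5 f(t) dt = -1.125.
R_6 = -1.203125.
Error = -1.125 − (-1.203125) = 0.078125.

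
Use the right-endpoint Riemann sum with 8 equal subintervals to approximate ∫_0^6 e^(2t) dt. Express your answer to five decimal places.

Δt = (6 − 0)/8 = 0.75.
Right endpoints: 0.75, 1.5, 2.25, 3, 3.75, 4.5, 5.25, 6.
f(0.75) ≈ 4.48169, f(1.5) ≈ 20.08554, f(2.25) ≈ 90.01713, f(3) ≈ 403.42879, f(3.75) ≈ 1808.04241, f(4.5) ≈ 8103.08393, f(5.25) ≈ 36315.50267, f(6) ≈ 162754.79142.
Sum = Δt · [f(0.75) + f(1.5) + f(2.25) + ...].
Sum ≈ 157124.57519.

157124.57519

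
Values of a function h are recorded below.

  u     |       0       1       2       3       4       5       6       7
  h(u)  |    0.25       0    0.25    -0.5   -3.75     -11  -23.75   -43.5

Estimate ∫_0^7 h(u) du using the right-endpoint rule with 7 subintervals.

-82.25

Δu = 1.
Sum = 1·[0 + 0.25 + (-0.5) + (-3.75) + (-11) + (-23.75) + (-43.5)] = -82.25.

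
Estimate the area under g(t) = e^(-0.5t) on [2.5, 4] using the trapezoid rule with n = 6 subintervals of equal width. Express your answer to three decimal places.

Δt = (4 − 2.5)/6 = 0.25.
g(2.5) ≈ 0.287, g(2.75) ≈ 0.253, g(3) ≈ 0.223, g(3.25) ≈ 0.197, g(3.5) ≈ 0.174, g(3.75) ≈ 0.153, g(4) ≈ 0.135.
T_6 = (Δt/2)·[g(t_0) + 2g(t_1) + ... + 2g(t_{5}) + g(t_6)].
Sum ≈ 0.303.

0.303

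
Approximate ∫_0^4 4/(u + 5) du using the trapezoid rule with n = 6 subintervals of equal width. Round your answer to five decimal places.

Δu = (4 − 0)/6 = 2/3.
f(0) = 0.8, f(2/3) = 12/17, f(4/3) = 12/19, f(2) = 4/7, f(8/3) = 12/23, f(10/3) = 0.48, f(4) = 4/9.
T_6 = (Δu/2)·[f(u_0) + 2f(u_1) + ... + 2f(u_{5}) + f(u_6)].
Sum ≈ 2.35523.

2.35523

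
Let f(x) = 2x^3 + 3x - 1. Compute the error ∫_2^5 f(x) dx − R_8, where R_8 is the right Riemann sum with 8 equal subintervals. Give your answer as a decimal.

Exact integral: ∫_2^5 f(x) dx = 333.
R_8 = 380.0390625.
Error = 333 − 380.0390625 = -47.0390625.

-47.0390625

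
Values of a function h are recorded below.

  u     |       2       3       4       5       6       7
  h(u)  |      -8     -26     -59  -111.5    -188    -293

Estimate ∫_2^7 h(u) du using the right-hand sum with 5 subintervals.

Δu = 1.
Sum = 1·[(-26) + (-59) + (-111.5) + (-188) + (-293)] = -677.5.

-677.5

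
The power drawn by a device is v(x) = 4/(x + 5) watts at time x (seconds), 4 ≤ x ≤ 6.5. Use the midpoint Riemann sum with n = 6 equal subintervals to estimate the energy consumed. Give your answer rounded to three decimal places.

0.980

Δx = (6.5 − 4)/6 = 5/12.
Midpoints: 101/24, 4.625, 121/24, 131/24, 5.875, 151/24.
v(101/24) = 96/221, v(4.625) = 32/77, v(121/24) = 96/241, v(131/24) = 96/251, v(5.875) = 32/87, v(151/24) = 96/271.
Sum = Δx · [v(101/24) + v(4.625) + v(121/24) + ...].
Sum ≈ 0.980.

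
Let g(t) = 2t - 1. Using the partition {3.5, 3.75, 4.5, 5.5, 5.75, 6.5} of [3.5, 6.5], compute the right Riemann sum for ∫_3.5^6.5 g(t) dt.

29.25

Subinterval widths: 0.25, 0.75, 1, 0.25, 0.75.
Right endpoints: 3.75, 4.5, 5.5, 5.75, 6.5.
g(3.75) = 6.5, g(4.5) = 8, g(5.5) = 10, g(5.75) = 10.5, g(6.5) = 12.
Sum = Σ Δt_i · g(t_i).
Sum = 29.25.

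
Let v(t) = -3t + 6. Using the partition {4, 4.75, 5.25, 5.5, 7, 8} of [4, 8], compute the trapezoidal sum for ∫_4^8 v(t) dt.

-48

Subinterval widths: 0.75, 0.5, 0.25, 1.5, 1.
v(4) = -6, v(4.75) = -8.25, v(5.25) = -9.75, v(5.5) = -10.5, v(7) = -15, v(8) = -18.
On each subinterval the trapezoid contributes (Δt_i/2)·[v(t_{i-1}) + v(t_i)].
Sum = -48.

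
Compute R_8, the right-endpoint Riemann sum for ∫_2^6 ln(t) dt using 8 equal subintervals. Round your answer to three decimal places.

5.632

Δt = (6 − 2)/8 = 0.5.
Right endpoints: 2.5, 3, 3.5, 4, 4.5, 5, 5.5, 6.
f(2.5) ≈ 0.916, f(3) ≈ 1.099, f(3.5) ≈ 1.253, f(4) ≈ 1.386, f(4.5) ≈ 1.504, f(5) ≈ 1.609, f(5.5) ≈ 1.705, f(6) ≈ 1.792.
Sum = Δt · [f(2.5) + f(3) + f(3.5) + ...].
Sum ≈ 5.632.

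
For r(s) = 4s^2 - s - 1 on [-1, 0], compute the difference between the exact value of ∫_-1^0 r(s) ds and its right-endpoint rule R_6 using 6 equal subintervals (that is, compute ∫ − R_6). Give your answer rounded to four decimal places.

Exact integral: ∫_-1^0 r(s) ds ≈ 0.833333.
R_6 ≈ 0.435185.
Error ≈ 0.833333 − 0.435185 ≈ 0.3981.

0.3981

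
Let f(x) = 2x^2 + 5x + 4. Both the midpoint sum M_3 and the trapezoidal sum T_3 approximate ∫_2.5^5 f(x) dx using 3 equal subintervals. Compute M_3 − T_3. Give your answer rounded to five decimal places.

-0.86806

M_3 ≈ 129.5023148.
T_3 ≈ 130.3703704.
M_3 − T_3 ≈ -0.86806.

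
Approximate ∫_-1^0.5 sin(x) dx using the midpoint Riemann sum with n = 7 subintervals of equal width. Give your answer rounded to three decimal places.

-0.338

Δx = (0.5 − (-1))/7 = 3/14.
Midpoints: -25/28, -19/28, -13/28, -0.25, -1/28, 5/28, 11/28.
f(-25/28) ≈ -0.779, f(-19/28) ≈ -0.628, f(-13/28) ≈ -0.448, f(-0.25) ≈ -0.247, f(-1/28) ≈ -0.036, f(5/28) ≈ 0.178, f(11/28) ≈ 0.383.
Sum = Δx · [f(-25/28) + f(-19/28) + f(-13/28) + ...].
Sum ≈ -0.338.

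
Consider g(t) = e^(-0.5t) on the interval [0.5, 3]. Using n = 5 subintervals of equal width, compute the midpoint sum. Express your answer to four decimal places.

1.1085

Δt = (3 − 0.5)/5 = 0.5.
Midpoints: 0.75, 1.25, 1.75, 2.25, 2.75.
g(0.75) ≈ 0.6873, g(1.25) ≈ 0.5353, g(1.75) ≈ 0.4169, g(2.25) ≈ 0.3247, g(2.75) ≈ 0.2528.
Sum = Δt · [g(0.75) + g(1.25) + g(1.75) + g(2.25) + g(2.75)].
Sum ≈ 1.1085.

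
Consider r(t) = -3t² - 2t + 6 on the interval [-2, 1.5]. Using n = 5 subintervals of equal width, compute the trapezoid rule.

10.5175

Δt = (1.5 − (-2))/5 = 0.7.
r(-2) = -2, r(-1.3) = 3.53, r(-0.6) = 6.12, r(0.1) = 5.77, r(0.8) = 2.48, r(1.5) = -3.75.
T_5 = (Δt/2)·[r(t_0) + 2r(t_1) + ... + 2r(t_{4}) + r(t_5)].
Sum = 10.5175.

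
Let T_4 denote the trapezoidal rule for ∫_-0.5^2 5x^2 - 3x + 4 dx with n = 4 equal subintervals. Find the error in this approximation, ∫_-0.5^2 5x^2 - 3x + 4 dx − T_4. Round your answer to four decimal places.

-0.8138

Exact integral: ∫_-0.5^2 f(x) dx ≈ 17.916667.
T_4 = 18.73046875.
Error ≈ 17.916667 − 18.73046875 ≈ -0.8138.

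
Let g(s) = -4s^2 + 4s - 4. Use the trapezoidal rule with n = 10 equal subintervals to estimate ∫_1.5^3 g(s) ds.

Δs = (3 − 1.5)/10 = 0.15.
g(1.5) = -7, g(1.65) = -8.29, g(1.8) = -9.76, g(1.95) = -11.41, g(2.1) = -13.24, g(2.25) = -15.25, g(2.4) = -17.44, g(2.55) = -19.81, g(2.7) = -22.36, g(2.85) = -25.09, g(3) = -28.
T_10 = (Δs/2)·[g(s_0) + 2g(s_1) + ... + 2g(s_{9}) + g(s_10)].
Sum = -24.0225.

-24.0225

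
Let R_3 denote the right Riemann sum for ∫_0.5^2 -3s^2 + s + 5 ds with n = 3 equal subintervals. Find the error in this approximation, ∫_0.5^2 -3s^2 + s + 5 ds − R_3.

Exact integral: ∫_0.5^2 f(s) ds = 1.5.
R_3 = -1.125.
Error = 1.5 − (-1.125) = 2.625.

2.625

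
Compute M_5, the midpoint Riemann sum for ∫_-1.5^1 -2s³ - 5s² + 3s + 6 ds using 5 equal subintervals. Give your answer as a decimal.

8.046875

Δs = (1 − (-1.5))/5 = 0.5.
Midpoints: -1.25, -0.75, -0.25, 0.25, 0.75.
f(-1.25) = -1.65625, f(-0.75) = 1.78125, f(-0.25) = 4.96875, f(0.25) = 6.40625, f(0.75) = 4.59375.
Sum = Δs · [f(-1.25) + f(-0.75) + f(-0.25) + f(0.25) + f(0.75)].
Sum = 8.046875.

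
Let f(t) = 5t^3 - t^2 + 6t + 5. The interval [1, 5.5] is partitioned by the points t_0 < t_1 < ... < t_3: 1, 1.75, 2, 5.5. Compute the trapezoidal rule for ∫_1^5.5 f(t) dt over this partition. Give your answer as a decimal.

1593.9609375

Subinterval widths: 0.75, 0.25, 3.5.
f(1) = 15, f(1.75) = 39.234375, f(2) = 53, f(5.5) = 839.625.
On each subinterval the trapezoid contributes (Δt_i/2)·[f(t_{i-1}) + f(t_i)].
Sum = 1593.9609375.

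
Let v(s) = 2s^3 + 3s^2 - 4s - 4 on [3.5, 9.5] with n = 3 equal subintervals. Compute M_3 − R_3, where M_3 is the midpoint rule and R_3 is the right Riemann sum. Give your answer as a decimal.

-2091

M_3 = 4548.
R_3 = 6639.
M_3 − R_3 = -2091.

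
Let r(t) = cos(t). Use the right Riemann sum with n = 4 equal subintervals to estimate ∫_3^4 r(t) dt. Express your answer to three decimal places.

Δt = (4 − 3)/4 = 0.25.
Right endpoints: 3.25, 3.5, 3.75, 4.
r(3.25) ≈ -0.994, r(3.5) ≈ -0.936, r(3.75) ≈ -0.821, r(4) ≈ -0.654.
Sum = Δt · [r(3.25) + r(3.5) + r(3.75) + r(4)].
Sum ≈ -0.851.

-0.851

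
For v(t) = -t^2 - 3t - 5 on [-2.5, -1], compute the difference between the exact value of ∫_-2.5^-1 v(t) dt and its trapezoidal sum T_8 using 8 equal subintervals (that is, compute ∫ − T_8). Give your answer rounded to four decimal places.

Exact integral: ∫_-2.5^-1 v(t) dt = -4.5.
T_8 ≈ -4.508789.
Error ≈ -4.5 − (-4.508789) ≈ 0.0088.

0.0088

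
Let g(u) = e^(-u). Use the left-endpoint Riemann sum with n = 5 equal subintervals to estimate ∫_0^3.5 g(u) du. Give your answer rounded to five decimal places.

Δu = (3.5 − 0)/5 = 0.7.
Left endpoints: 0, 0.7, 1.4, 2.1, 2.8.
g(0) ≈ 1.00000, g(0.7) ≈ 0.49659, g(1.4) ≈ 0.24660, g(2.1) ≈ 0.12246, g(2.8) ≈ 0.06081.
Sum = Δu · [g(0) + g(0.7) + g(1.4) + g(2.1) + g(2.8)].
Sum ≈ 1.34851.

1.34851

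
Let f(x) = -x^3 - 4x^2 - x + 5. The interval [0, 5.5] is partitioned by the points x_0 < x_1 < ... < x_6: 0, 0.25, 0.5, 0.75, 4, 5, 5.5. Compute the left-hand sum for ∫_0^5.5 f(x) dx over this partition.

-231.15625

Subinterval widths: 0.25, 0.25, 0.25, 3.25, 1, 0.5.
Left endpoints: 0, 0.25, 0.5, 0.75, 4, 5.
f(0) = 5, f(0.25) = 4.484375, f(0.5) = 3.375, f(0.75) = 1.578125, f(4) = -127, f(5) = -225.
Sum = Σ Δx_i · f(x_i).
Sum = -231.15625.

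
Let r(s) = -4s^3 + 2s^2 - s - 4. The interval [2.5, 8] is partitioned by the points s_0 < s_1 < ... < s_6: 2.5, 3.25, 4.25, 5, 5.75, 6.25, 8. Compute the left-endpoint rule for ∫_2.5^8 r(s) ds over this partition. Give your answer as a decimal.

-2661.6875

Subinterval widths: 0.75, 1, 0.75, 0.75, 0.5, 1.75.
Left endpoints: 2.5, 3.25, 4.25, 5, 5.75, 6.25.
r(2.5) = -56.5, r(3.25) = -123.4375, r(4.25) = -279.1875, r(5) = -459, r(5.75) = -704.0625, r(6.25) = -908.6875.
Sum = Σ Δs_i · r(s_i).
Sum = -2661.6875.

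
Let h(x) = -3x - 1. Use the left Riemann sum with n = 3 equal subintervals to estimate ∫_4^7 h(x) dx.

Δx = (7 − 4)/3 = 1.
Left endpoints: 4, 5, 6.
h(4) = -13, h(5) = -16, h(6) = -19.
Sum = Δx · [h(4) + h(5) + h(6)].
Sum = -48.

-48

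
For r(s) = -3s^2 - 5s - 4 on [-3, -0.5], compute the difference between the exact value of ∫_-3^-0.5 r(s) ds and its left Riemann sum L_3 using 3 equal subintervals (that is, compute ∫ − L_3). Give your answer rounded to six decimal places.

Exact integral: ∫_-3^-0.5 r(s) ds = -15.
L_3 ≈ -21.59722222.
Error ≈ -15 − (-21.59722222) ≈ 6.597222.

6.597222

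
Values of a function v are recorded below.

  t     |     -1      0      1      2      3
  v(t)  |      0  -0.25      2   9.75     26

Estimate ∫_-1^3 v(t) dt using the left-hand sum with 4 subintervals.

Δt = 1.
Sum = 1·[0 + (-0.25) + 2 + 9.75] = 11.5.

11.5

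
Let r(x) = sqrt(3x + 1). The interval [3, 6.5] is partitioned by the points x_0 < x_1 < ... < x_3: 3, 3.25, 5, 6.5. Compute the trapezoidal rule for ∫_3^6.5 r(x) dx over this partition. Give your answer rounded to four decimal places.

13.5698

Subinterval widths: 0.25, 1.75, 1.5.
r(3) ≈ 3.1623, r(3.25) ≈ 3.2787, r(5) ≈ 4.0000, r(6.5) ≈ 4.5277.
On each subinterval the trapezoid contributes (Δx_i/2)·[r(x_{i-1}) + r(x_i)].
Sum ≈ 13.5698.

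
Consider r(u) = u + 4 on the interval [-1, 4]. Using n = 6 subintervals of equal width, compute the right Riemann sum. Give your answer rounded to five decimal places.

Δu = (4 − (-1))/6 = 5/6.
Right endpoints: -1/6, 2/3, 1.5, 7/3, 19/6, 4.
r(-1/6) = 23/6, r(2/3) = 14/3, r(1.5) = 5.5, r(7/3) = 19/3, r(19/6) = 43/6, r(4) = 8.
Sum = Δu · [r(-1/6) + r(2/3) + r(1.5) + ...].
Sum ≈ 29.58333.

29.58333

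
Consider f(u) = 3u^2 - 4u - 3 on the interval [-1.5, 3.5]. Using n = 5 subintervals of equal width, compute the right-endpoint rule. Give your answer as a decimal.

18.75

Δu = (3.5 − (-1.5))/5 = 1.
Right endpoints: -0.5, 0.5, 1.5, 2.5, 3.5.
f(-0.5) = -0.25, f(0.5) = -4.25, f(1.5) = -2.25, f(2.5) = 5.75, f(3.5) = 19.75.
Sum = Δu · [f(-0.5) + f(0.5) + f(1.5) + f(2.5) + f(3.5)].
Sum = 18.75.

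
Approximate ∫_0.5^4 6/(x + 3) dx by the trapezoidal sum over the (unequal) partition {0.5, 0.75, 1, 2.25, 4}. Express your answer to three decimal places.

4.204

Subinterval widths: 0.25, 0.25, 1.25, 1.75.
f(0.5) = 12/7, f(0.75) = 1.6, f(1) = 1.5, f(2.25) = 8/7, f(4) = 6/7.
On each subinterval the trapezoid contributes (Δx_i/2)·[f(x_{i-1}) + f(x_i)].
Sum ≈ 4.204.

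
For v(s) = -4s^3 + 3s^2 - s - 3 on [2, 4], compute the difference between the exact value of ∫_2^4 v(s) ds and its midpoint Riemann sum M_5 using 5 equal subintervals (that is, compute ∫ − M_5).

Exact integral: ∫_2^4 v(s) ds = -196.
M_5 = -195.12.
Error = -196 − (-195.12) = -0.88.

-0.88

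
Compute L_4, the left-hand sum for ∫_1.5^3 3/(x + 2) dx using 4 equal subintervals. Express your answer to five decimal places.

Δx = (3 − 1.5)/4 = 0.375.
Left endpoints: 1.5, 1.875, 2.25, 2.625.
f(1.5) = 6/7, f(1.875) = 24/31, f(2.25) = 12/17, f(2.625) = 24/37.
Sum = Δx · [f(1.5) + f(1.875) + f(2.25) + f(2.625)].
Sum ≈ 1.11970.

1.11970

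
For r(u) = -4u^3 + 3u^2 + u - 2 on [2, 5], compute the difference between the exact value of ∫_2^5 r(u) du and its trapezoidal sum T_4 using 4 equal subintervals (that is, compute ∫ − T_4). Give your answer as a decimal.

Exact integral: ∫_2^5 r(u) du = -487.5.
T_4 = -498.46875.
Error = -487.5 − (-498.46875) = 10.96875.

10.96875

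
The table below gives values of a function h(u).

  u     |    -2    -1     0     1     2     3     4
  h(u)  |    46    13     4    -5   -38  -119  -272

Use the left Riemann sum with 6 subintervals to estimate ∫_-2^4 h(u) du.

Δu = 1.
Sum = 1·[46 + 13 + 4 + (-5) + (-38) + (-119)] = -99.

-99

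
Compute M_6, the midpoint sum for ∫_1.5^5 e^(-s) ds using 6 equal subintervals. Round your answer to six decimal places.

Δs = (5 − 1.5)/6 = 7/12.
Midpoints: 43/24, 2.375, 71/24, 85/24, 4.125, 113/24.
f(43/24) ≈ 0.166682, f(2.375) ≈ 0.093014, f(71/24) ≈ 0.051905, f(85/24) ≈ 0.028965, f(4.125) ≈ 0.016163, f(113/24) ≈ 0.009020.
Sum = Δs · [f(43/24) + f(2.375) + f(71/24) + ...].
Sum ≈ 0.213354.

0.213354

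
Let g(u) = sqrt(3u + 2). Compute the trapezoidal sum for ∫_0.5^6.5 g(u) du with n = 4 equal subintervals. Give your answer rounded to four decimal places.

20.6113

Δu = (6.5 − 0.5)/4 = 1.5.
g(0.5) ≈ 1.8708, g(2) ≈ 2.8284, g(3.5) ≈ 3.5355, g(5) ≈ 4.1231, g(6.5) ≈ 4.6368.
T_4 = (Δu/2)·[g(u_0) + 2g(u_1) + 2g(u_2) + 2g(u_3) + g(u_4)].
Sum ≈ 20.6113.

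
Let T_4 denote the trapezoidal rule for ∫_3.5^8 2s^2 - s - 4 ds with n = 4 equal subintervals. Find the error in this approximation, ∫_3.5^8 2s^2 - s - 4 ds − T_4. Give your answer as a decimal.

-1.8984375

Exact integral: ∫_3.5^8 f(s) ds = 268.875.
T_4 = 270.7734375.
Error = 268.875 − 270.7734375 = -1.8984375.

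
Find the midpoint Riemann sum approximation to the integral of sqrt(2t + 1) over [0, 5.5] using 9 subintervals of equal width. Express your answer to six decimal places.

13.533738

Δt = (5.5 − 0)/9 = 11/18.
Midpoints: 11/36, 11/12, 55/36, 77/36, 2.75, 121/36, 143/36, 55/12, 187/36.
f(11/36) ≈ 1.269296, f(11/12) ≈ 1.683251, f(55/36) ≈ 2.013841, f(77/36) ≈ 2.297341, f(2.75) ≈ 2.549510, f(121/36) ≈ 2.778889, f(143/36) ≈ 2.990726, f(55/12) ≈ 3.188521, f(187/36) ≈ 3.374743.
Sum = Δt · [f(11/36) + f(11/12) + f(55/36) + ...].
Sum ≈ 13.533738.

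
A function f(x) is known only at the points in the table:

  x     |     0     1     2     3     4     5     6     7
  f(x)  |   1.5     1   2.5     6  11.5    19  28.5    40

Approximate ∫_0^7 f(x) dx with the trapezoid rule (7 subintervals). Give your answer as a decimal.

Δx = 1.
T_7 = (1/2)·[1.5 + 2·1 + 2·2.5 + 2·6 + 2·11.5 + 2·19 + 2·28.5 + 40] = 89.25.

89.25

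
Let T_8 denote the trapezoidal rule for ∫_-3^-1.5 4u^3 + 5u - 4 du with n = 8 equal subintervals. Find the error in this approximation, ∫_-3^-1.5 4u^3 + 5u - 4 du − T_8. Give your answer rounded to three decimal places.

Exact integral: ∫_-3^-1.5 f(u) du = -98.8125.
T_8 ≈ -99.04980.
Error ≈ -98.8125 − (-99.04980) ≈ 0.237.

0.237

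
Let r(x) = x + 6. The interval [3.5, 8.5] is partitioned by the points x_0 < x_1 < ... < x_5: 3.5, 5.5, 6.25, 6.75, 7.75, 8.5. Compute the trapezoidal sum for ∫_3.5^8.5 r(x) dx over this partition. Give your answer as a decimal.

Subinterval widths: 2, 0.75, 0.5, 1, 0.75.
r(3.5) = 9.5, r(5.5) = 11.5, r(6.25) = 12.25, r(6.75) = 12.75, r(7.75) = 13.75, r(8.5) = 14.5.
On each subinterval the trapezoid contributes (Δx_i/2)·[r(x_{i-1}) + r(x_i)].
Sum = 60.

60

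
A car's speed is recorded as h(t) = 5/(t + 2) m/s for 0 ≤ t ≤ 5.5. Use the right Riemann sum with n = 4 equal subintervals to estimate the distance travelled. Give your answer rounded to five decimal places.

5.52352

Δt = (5.5 − 0)/4 = 1.375.
Right endpoints: 1.375, 2.75, 4.125, 5.5.
h(1.375) = 40/27, h(2.75) = 20/19, h(4.125) = 40/49, h(5.5) = 2/3.
Sum = Δt · [h(1.375) + h(2.75) + h(4.125) + h(5.5)].
Sum ≈ 5.52352.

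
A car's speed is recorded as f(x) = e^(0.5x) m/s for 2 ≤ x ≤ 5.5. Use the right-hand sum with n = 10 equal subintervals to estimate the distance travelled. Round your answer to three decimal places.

28.176

Δx = (5.5 − 2)/10 = 0.35.
Right endpoints: 2.35, 2.7, 3.05, 3.4, 3.75, 4.1, 4.45, 4.8, 5.15, 5.5.
f(2.35) ≈ 3.238, f(2.7) ≈ 3.857, f(3.05) ≈ 4.595, f(3.4) ≈ 5.474, f(3.75) ≈ 6.521, f(4.1) ≈ 7.768, f(4.45) ≈ 9.253, f(4.8) ≈ 11.023, f(5.15) ≈ 13.131, f(5.5) ≈ 15.643.
Sum = Δx · [f(2.35) + f(2.7) + f(3.05) + ...].
Sum ≈ 28.176.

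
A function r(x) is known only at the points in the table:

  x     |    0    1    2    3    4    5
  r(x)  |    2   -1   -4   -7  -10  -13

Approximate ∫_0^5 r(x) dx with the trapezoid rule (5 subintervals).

Δx = 1.
T_5 = (1/2)·[2 + 2·(-1) + 2·(-4) + 2·(-7) + 2·(-10) + (-13)] = -27.5.

-27.5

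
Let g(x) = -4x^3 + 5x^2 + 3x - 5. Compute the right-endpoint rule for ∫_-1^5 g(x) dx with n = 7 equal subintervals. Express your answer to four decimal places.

-578.8163

Δx = (5 − (-1))/7 = 6/7.
Right endpoints: -1/7, 5/7, 11/7, 17/7, 23/7, 29/7, 5.
g(-1/7) = -1823/343, g(5/7) = -605/343, g(11/7) = -1187/343, g(17/7) = -8753/343, g(23/7) = -28487/343, g(29/7) = -65573/343, g(5) = -365.
Sum = Δx · [g(-1/7) + g(5/7) + g(11/7) + ...].
Sum ≈ -578.8163.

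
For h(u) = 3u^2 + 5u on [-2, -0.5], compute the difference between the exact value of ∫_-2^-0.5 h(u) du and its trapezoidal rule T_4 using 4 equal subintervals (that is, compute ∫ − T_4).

Exact integral: ∫_-2^-0.5 h(u) du = -1.5.
T_4 = -1.39453125.
Error = -1.5 − (-1.39453125) = -0.10546875.

-0.10546875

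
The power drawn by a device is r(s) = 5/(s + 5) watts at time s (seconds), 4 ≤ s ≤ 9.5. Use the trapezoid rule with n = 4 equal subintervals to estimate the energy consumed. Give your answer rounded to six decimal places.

Δs = (9.5 − 4)/4 = 1.375.
r(4) = 5/9, r(5.375) = 40/83, r(6.75) = 20/47, r(8.125) = 8/21, r(9.5) = 10/29.
T_4 = (Δs/2)·[r(s_0) + 2r(s_1) + 2r(s_2) + 2r(s_3) + r(s_4)].
Sum ≈ 2.390580.

2.390580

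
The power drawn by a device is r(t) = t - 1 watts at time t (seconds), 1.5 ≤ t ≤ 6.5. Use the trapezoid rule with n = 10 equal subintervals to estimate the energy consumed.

Δt = (6.5 − 1.5)/10 = 0.5.
r(1.5) = 0.5, r(2) = 1, r(2.5) = 1.5, r(3) = 2, r(3.5) = 2.5, r(4) = 3, r(4.5) = 3.5, r(5) = 4, r(5.5) = 4.5, r(6) = 5, r(6.5) = 5.5.
T_10 = (Δt/2)·[r(t_0) + 2r(t_1) + ... + 2r(t_{9}) + r(t_10)].
Sum = 15.

15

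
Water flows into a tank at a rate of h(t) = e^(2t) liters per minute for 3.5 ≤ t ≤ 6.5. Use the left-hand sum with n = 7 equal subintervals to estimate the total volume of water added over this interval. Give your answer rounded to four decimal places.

Δt = (6.5 − 3.5)/7 = 3/7.
Left endpoints: 3.5, 55/14, 61/14, 67/14, 73/14, 79/14, 85/14.
h(3.5) ≈ 1096.6332, h(55/14) ≈ 2584.1266, h(61/14) ≈ 6089.2836, h(67/14) ≈ 14348.9001, h(73/14) ≈ 33812.0129, h(79/14) ≈ 79675.2507, h(85/14) ≈ 187748.2301.
Sum = Δt · [h(3.5) + h(55/14) + h(61/14) + ...].
Sum ≈ 139437.6159.

139437.6159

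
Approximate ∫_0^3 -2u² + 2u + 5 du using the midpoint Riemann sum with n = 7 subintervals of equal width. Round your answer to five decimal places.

6.09184

Δu = (3 − 0)/7 = 3/7.
Midpoints: 3/14, 9/14, 15/14, 1.5, 27/14, 33/14, 39/14.
f(3/14) = 523/98, f(9/14) = 535/98, f(15/14) = 475/98, f(1.5) = 3.5, f(27/14) = 139/98, f(33/14) = -137/98, f(39/14) = -485/98.
Sum = Δu · [f(3/14) + f(9/14) + f(15/14) + ...].
Sum ≈ 6.09184.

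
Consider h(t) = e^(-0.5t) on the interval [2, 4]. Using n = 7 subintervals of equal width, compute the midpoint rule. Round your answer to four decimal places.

Δt = (4 − 2)/7 = 2/7.
Midpoints: 15/7, 17/7, 19/7, 3, 23/7, 25/7, 27/7.
h(15/7) ≈ 0.3425, h(17/7) ≈ 0.2969, h(19/7) ≈ 0.2574, h(3) ≈ 0.2231, h(23/7) ≈ 0.1934, h(25/7) ≈ 0.1677, h(27/7) ≈ 0.1454.
Sum = Δt · [h(15/7) + h(17/7) + h(19/7) + ...].
Sum ≈ 0.4647.

0.4647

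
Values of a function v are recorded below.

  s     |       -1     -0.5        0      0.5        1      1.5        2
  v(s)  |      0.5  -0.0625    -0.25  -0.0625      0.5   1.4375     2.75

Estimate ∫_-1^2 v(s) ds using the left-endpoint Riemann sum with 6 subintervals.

Δs = 0.5.
Sum = 0.5·[0.5 + (-0.0625) + (-0.25) + (-0.0625) + 0.5 + 1.4375] = 1.03125.

1.03125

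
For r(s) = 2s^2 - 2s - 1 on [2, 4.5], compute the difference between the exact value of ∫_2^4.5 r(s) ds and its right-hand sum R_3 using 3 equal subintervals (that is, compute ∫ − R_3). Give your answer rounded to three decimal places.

-12.037

Exact integral: ∫_2^4.5 r(s) ds ≈ 36.66667.
R_3 ≈ 48.70370.
Error ≈ 36.66667 − 48.70370 ≈ -12.037.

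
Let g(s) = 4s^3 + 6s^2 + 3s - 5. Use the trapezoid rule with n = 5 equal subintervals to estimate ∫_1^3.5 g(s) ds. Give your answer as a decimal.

Δs = (3.5 − 1)/5 = 0.5.
g(1) = 8, g(1.5) = 26.5, g(2) = 57, g(2.5) = 102.5, g(3) = 166, g(3.5) = 250.5.
T_5 = (Δs/2)·[g(s_0) + 2g(s_1) + ... + 2g(s_{4}) + g(s_5)].
Sum = 240.625.

240.625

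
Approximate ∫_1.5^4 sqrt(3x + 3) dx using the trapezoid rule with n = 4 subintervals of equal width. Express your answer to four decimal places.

Δx = (4 − 1.5)/4 = 0.625.
f(1.5) ≈ 2.7386, f(2.125) ≈ 3.0619, f(2.75) ≈ 3.3541, f(3.375) ≈ 3.6228, f(4) ≈ 3.8730.
T_4 = (Δx/2)·[f(x_0) + 2f(x_1) + 2f(x_2) + 2f(x_3) + f(x_4)].
Sum ≈ 8.3404.

8.3404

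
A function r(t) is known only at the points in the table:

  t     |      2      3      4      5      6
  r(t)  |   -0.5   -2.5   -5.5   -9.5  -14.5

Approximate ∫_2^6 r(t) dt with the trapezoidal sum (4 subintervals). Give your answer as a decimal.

-25

Δt = 1.
T_4 = (1/2)·[(-0.5) + 2·(-2.5) + 2·(-5.5) + 2·(-9.5) + (-14.5)] = -25.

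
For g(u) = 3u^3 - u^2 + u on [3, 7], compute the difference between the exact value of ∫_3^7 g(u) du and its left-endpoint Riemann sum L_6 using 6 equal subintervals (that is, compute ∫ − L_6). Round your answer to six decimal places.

290.962963

Exact integral: ∫_3^7 g(u) du ≈ 1654.66666667.
L_6 ≈ 1363.70370370.
Error ≈ 1654.66666667 − 1363.70370370 ≈ 290.962963.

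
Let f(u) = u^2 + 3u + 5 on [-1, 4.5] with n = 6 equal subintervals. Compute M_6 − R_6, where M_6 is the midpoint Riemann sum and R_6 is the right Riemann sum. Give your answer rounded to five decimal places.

-17.54080

M_6 ≈ 86.6982060.
R_6 ≈ 104.2390046.
M_6 − R_6 ≈ -17.54080.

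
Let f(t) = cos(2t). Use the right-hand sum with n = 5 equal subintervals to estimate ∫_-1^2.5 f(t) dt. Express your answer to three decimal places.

Δt = (2.5 − (-1))/5 = 0.7.
Right endpoints: -0.3, 0.4, 1.1, 1.8, 2.5.
f(-0.3) ≈ 0.825, f(0.4) ≈ 0.697, f(1.1) ≈ -0.589, f(1.8) ≈ -0.897, f(2.5) ≈ 0.284.
Sum = Δt · [f(-0.3) + f(0.4) + f(1.1) + f(1.8) + f(2.5)].
Sum ≈ 0.224.

0.224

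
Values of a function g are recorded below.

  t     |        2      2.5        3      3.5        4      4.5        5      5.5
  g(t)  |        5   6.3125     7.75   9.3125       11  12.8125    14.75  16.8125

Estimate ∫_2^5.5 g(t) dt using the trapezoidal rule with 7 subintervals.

Δt = 0.5.
T_7 = (0.5/2)·[5 + 2·6.3125 + 2·7.75 + 2·9.3125 + 2·11 + 2·12.8125 + 2·14.75 + 16.8125] = 36.421875.

36.421875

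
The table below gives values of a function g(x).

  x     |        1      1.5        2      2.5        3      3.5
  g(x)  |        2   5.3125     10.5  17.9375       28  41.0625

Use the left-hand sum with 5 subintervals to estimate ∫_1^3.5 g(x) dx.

31.875

Δx = 0.5.
Sum = 0.5·[2 + 5.3125 + 10.5 + 17.9375 + 28] = 31.875.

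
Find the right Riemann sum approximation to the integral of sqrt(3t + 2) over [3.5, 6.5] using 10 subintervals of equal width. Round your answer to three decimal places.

12.497

Δt = (6.5 − 3.5)/10 = 0.3.
Right endpoints: 3.8, 4.1, 4.4, 4.7, 5, 5.3, 5.6, 5.9, 6.2, 6.5.
f(3.8) ≈ 3.661, f(4.1) ≈ 3.782, f(4.4) ≈ 3.899, f(4.7) ≈ 4.012, f(5) ≈ 4.123, f(5.3) ≈ 4.231, f(5.6) ≈ 4.336, f(5.9) ≈ 4.438, f(6.2) ≈ 4.539, f(6.5) ≈ 4.637.
Sum = Δt · [f(3.8) + f(4.1) + f(4.4) + ...].
Sum ≈ 12.497.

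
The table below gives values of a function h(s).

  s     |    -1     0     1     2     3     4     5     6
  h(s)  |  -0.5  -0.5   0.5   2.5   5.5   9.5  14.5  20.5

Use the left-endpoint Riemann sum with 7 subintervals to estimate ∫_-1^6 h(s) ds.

Δs = 1.
Sum = 1·[(-0.5) + (-0.5) + 0.5 + 2.5 + 5.5 + 9.5 + 14.5] = 31.5.

31.5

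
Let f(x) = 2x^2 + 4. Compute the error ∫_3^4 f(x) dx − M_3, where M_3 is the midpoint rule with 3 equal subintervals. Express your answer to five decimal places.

Exact integral: ∫_3^4 f(x) dx ≈ 28.6666667.
M_3 ≈ 28.6481481.
Error ≈ 28.6666667 − 28.6481481 ≈ 0.01852.

0.01852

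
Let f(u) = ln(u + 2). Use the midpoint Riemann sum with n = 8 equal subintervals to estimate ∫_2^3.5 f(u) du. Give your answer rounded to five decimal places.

2.33104

Δu = (3.5 − 2)/8 = 0.1875.
Midpoints: 2.09375, 2.28125, 2.46875, 2.65625, 2.84375, 3.03125, 3.21875, 3.40625.
f(2.09375) ≈ 1.40946, f(2.28125) ≈ 1.45425, f(2.46875) ≈ 1.49711, f(2.65625) ≈ 1.53821, f(2.84375) ≈ 1.57769, f(3.03125) ≈ 1.61567, f(3.21875) ≈ 1.65226, f(3.40625) ≈ 1.68756.
Sum = Δu · [f(2.09375) + f(2.28125) + f(2.46875) + ...].
Sum ≈ 2.33104.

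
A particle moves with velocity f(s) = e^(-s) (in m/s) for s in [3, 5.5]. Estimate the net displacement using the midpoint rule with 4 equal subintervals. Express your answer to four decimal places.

Δs = (5.5 − 3)/4 = 0.625.
Midpoints: 3.3125, 3.9375, 4.5625, 5.1875.
f(3.3125) ≈ 0.0364, f(3.9375) ≈ 0.0195, f(4.5625) ≈ 0.0104, f(5.1875) ≈ 0.0056.
Sum = Δs · [f(3.3125) + f(3.9375) + f(4.5625) + f(5.1875)].
Sum ≈ 0.0450.

0.0450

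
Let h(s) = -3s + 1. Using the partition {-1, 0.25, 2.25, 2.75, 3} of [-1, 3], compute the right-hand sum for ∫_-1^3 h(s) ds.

Subinterval widths: 1.25, 2, 0.5, 0.25.
Right endpoints: 0.25, 2.25, 2.75, 3.
h(0.25) = 0.25, h(2.25) = -5.75, h(2.75) = -7.25, h(3) = -8.
Sum = Σ Δs_i · h(s_i).
Sum = -16.8125.

-16.8125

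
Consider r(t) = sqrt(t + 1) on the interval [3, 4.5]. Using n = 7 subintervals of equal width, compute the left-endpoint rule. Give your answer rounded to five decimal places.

Δt = (4.5 − 3)/7 = 3/14.
Left endpoints: 3, 45/14, 24/7, 51/14, 27/7, 57/14, 30/7.
r(3) ≈ 2.00000, r(45/14) ≈ 2.05287, r(24/7) ≈ 2.10442, r(51/14) ≈ 2.15473, r(27/7) ≈ 2.20389, r(57/14) ≈ 2.25198, r(30/7) ≈ 2.29907.
Sum = Δt · [r(3) + r(45/14) + r(24/7) + ...].
Sum ≈ 3.22863.

3.22863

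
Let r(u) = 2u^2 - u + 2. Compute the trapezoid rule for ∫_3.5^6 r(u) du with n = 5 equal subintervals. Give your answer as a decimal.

Δu = (6 − 3.5)/5 = 0.5.
r(3.5) = 23, r(4) = 30, r(4.5) = 38, r(5) = 47, r(5.5) = 57, r(6) = 68.
T_5 = (Δu/2)·[r(u_0) + 2r(u_1) + ... + 2r(u_{4}) + r(u_5)].
Sum = 108.75.

108.75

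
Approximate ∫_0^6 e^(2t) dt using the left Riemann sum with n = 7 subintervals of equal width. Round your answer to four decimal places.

30641.8188

Δt = (6 − 0)/7 = 6/7.
Left endpoints: 0, 6/7, 12/7, 18/7, 24/7, 30/7, 36/7.
f(0) ≈ 1.0000, f(6/7) ≈ 5.5527, f(12/7) ≈ 30.8326, f(18/7) ≈ 171.2042, f(24/7) ≈ 950.6470, f(30/7) ≈ 5278.6654, f(36/7) ≈ 29310.8867.
Sum = Δt · [f(0) + f(6/7) + f(12/7) + ...].
Sum ≈ 30641.8188.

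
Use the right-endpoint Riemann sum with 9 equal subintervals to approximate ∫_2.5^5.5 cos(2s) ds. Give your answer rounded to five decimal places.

-0.06631

Δs = (5.5 − 2.5)/9 = 1/3.
Right endpoints: 17/6, 19/6, 3.5, 23/6, 25/6, 4.5, 29/6, 31/6, 5.5.
f(17/6) ≈ 0.81590, f(19/6) ≈ 0.99874, f(3.5) ≈ 0.75390, f(23/6) ≈ 0.18622, f(25/6) ≈ -0.46120, f(4.5) ≈ -0.91113, f(29/6) ≈ -0.97089, f(31/6) ≈ -0.61489, f(5.5) ≈ 0.00443.
Sum = Δs · [f(17/6) + f(19/6) + f(3.5) + ...].
Sum ≈ -0.06631.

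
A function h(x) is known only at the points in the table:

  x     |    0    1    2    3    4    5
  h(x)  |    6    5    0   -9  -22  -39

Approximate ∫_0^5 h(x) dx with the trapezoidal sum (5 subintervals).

-42.5

Δx = 1.
T_5 = (1/2)·[6 + 2·5 + 2·0 + 2·(-9) + 2·(-22) + (-39)] = -42.5.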